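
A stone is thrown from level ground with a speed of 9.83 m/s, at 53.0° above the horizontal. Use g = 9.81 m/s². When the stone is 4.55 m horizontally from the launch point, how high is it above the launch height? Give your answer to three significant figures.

3.14 m

v_x = 9.83 cos 53.0° = 5.916 m/s, v_y0 = 9.83 sin 53.0° = 7.851 m/s.
Time to reach x = 4.55 m: t = x / v_x = 4.55 / 5.916 = 0.7691 s.
y = v_y0 t − ½ g t² = 7.851×0.7691 − 4.905×0.7691² = 3.14 m.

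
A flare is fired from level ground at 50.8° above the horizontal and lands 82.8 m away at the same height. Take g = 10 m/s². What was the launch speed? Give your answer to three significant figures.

29.1 m/s

On level ground, R = v₀² sin(2θ) / g, so v₀ = √(R g / sin 2θ).
sin(2 × 50.8°) = 0.9796.
v₀ = √(82.8 × 10 / 0.9796) = √845.2 = 29.1 m/s.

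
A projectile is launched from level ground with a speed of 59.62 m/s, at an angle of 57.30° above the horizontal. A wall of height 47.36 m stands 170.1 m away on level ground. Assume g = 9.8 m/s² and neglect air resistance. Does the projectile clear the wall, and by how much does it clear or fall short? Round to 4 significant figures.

Yes — it clears the wall by 80.94 m.

v_x = 59.62 cos 57.30° = 32.209 m/s; v_y0 = 59.62 sin 57.30° = 50.171 m/s.
Time to reach the wall: t = 170.1 / 32.209 = 5.2811 s.
Height at that point: y = 50.171×5.2811 − 4.900×5.2811² = 128.30 m.
That is 128.30 − 47.36 = 80.94 m above the top of the wall, so the projectile clears it.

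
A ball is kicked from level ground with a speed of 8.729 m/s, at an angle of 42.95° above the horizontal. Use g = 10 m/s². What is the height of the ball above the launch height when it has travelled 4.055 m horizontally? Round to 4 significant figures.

1.761 m

v_x = 8.729 cos 42.95° = 6.3892 m/s, v_y0 = 8.729 sin 42.95° = 5.9476 m/s.
Time to reach x = 4.055 m: t = x / v_x = 4.055 / 6.3892 = 0.63466 s.
y = v_y0 t − ½ g t² = 5.9476×0.63466 − 5.000×0.63466² = 1.761 m.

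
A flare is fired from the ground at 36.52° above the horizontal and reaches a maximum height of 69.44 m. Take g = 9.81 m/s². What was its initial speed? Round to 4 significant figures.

At maximum height v_y = 0, so (v₀ sin θ)² = 2 g H.
v₀ sin 36.52° = √(2 × 9.81 × 69.44) = 36.911 m/s.
v₀ = 36.911 / sin 36.52° = 36.911 / 0.5951 = 62.02 m/s.

62.02 m/s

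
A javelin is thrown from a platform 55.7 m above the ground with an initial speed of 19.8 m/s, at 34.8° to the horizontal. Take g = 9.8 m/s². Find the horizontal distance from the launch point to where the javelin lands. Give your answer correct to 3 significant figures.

76.7 m

Components: v_x = 19.8 cos 34.8° = 16.26 m/s, v_y = 19.8 sin 34.8° = 11.30 m/s.
Vertical: 0 = 55.7 + 11.30 t − ½(9.8) t² ⇒ 4.900 t² − 11.30 t − 55.7 = 0.
t = [11.30 + √(127.7 + 1092)] / 9.800 = 4.717 s.
Horizontal: R = v_x · t = 16.26 × 4.717 = 76.7 m.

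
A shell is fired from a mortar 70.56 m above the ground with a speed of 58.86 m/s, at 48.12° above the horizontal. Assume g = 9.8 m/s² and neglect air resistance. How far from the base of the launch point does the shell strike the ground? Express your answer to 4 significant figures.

Components: v_x = 58.86 cos 48.12° = 39.293 m/s, v_y = 58.86 sin 48.12° = 43.824 m/s.
Vertical: 0 = 70.56 + 43.824 t − ½(9.8) t² ⇒ 4.900 t² − 43.824 t − 70.56 = 0.
t = [43.824 + √(1920.5 + 1383.0)] / 9.800 = 10.337 s.
Horizontal: R = v_x · t = 39.293 × 10.337 = 406.2 m.

406.2 m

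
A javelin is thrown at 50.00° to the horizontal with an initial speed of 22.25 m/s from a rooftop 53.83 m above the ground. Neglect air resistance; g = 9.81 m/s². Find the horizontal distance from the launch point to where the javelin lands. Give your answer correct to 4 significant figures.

78.35 m

Components: v_x = 22.25 cos 50.00° = 14.302 m/s, v_y = 22.25 sin 50.00° = 17.044 m/s.
Vertical: 0 = 53.83 + 17.044 t − ½(9.81) t² ⇒ 4.905 t² − 17.044 t − 53.83 = 0.
t = [17.044 + √(290.50 + 1056.1)] / 9.810 = 5.4781 s.
Horizontal: R = v_x · t = 14.302 × 5.4781 = 78.35 m.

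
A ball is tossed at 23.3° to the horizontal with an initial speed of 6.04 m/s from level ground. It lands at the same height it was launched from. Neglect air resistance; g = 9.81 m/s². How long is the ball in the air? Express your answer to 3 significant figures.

0.487 s

Vertical component: v_y = 6.04 sin 23.3° = 2.389 m/s.
For a projectile landing at launch height, time of flight is t = 2 v_y / g = 2 × 2.389 / 9.81 = 0.487 s.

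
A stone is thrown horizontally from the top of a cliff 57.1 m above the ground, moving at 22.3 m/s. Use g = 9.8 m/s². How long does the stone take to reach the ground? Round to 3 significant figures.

The horizontal speed doesn't affect the fall. With v_y0 = 0, h = ½ g t².
t = √(2 × 57.1 / 9.8) = √11.65 = 3.41 s.

3.41 s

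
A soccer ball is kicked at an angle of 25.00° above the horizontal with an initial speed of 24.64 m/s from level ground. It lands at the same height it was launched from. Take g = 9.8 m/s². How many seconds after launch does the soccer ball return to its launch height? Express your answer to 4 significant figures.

Vertical component: v_y = 24.64 sin 25.00° = 10.413 m/s.
For a projectile landing at launch height, time of flight is t = 2 v_y / g = 2 × 10.413 / 9.8 = 2.125 s.

2.125 s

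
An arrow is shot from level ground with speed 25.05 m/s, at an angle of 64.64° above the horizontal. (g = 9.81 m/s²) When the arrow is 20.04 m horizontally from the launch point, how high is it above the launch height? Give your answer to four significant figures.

25.17 m

v_x = 25.05 cos 64.64° = 10.729 m/s, v_y0 = 25.05 sin 64.64° = 22.636 m/s.
Time to reach x = 20.04 m: t = x / v_x = 20.04 / 10.729 = 1.8678 s.
y = v_y0 t − ½ g t² = 22.636×1.8678 − 4.905×1.8678² = 25.17 m.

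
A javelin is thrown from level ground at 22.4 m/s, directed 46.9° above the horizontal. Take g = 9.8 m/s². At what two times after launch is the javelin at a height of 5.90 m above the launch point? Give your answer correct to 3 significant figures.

0.411 s and 2.93 s

v_y0 = 22.4 sin 46.9° = 16.36 m/s.
Set y = v_y0 t − ½ g t² = 5.90: 4.900 t² − 16.36 t + 5.90 = 0.
t = [16.36 ± √(267.6 − 115.6)] / 9.8 = (16.36 ± 12.33) / 9.8, giving t = 0.411 s or t = 2.93 s.
So the javelin is at 5.90 m at t = 0.411 s (rising) and t = 2.93 s (falling).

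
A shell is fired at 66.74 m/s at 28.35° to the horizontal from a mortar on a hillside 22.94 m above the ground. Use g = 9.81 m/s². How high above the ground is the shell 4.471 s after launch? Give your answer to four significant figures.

v_y0 = 66.74 sin 28.35° = 31.692 m/s.
y(t) = 22.94 + v_y0 t − ½ g t² = 22.94 + 31.692×4.471 − ½×9.81×4.471² = 66.58 m.

66.58 m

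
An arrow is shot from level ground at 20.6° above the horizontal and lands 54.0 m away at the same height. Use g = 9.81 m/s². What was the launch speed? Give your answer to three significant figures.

28.4 m/s

On level ground, R = v₀² sin(2θ) / g, so v₀ = √(R g / sin 2θ).
sin(2 × 20.6°) = 0.6587.
v₀ = √(54.0 × 9.81 / 0.6587) = √804.2 = 28.4 m/s.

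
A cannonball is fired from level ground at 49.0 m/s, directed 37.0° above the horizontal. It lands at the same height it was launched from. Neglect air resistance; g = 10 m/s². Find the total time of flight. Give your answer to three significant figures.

Vertical component: v_y = 49.0 sin 37.0° = 29.49 m/s.
For a projectile landing at launch height, time of flight is t = 2 v_y / g = 2 × 29.49 / 10 = 5.90 s.

5.90 s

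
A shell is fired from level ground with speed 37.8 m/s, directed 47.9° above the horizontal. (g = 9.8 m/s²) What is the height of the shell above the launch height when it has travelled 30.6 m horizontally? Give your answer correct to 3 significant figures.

26.7 m

v_x = 37.8 cos 47.9° = 25.34 m/s, v_y0 = 37.8 sin 47.9° = 28.05 m/s.
Time to reach x = 30.6 m: t = x / v_x = 30.6 / 25.34 = 1.208 s.
y = v_y0 t − ½ g t² = 28.05×1.208 − 4.900×1.208² = 26.7 m.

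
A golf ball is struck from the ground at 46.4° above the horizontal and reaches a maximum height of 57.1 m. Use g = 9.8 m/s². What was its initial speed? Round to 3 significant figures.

At maximum height v_y = 0, so (v₀ sin θ)² = 2 g H.
v₀ sin 46.4° = √(2 × 9.8 × 57.1) = 33.45 m/s.
v₀ = 33.45 / sin 46.4° = 33.45 / 0.7242 = 46.2 m/s.

46.2 m/s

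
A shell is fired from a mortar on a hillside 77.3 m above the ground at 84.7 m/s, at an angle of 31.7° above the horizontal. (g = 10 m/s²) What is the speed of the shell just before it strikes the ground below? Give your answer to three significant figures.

v_x = 84.7 cos 31.7° = 72.06 m/s is unchanged throughout.
For the vertical component, v_y² = v_y0² + 2 g h = (44.51)² + 2×10×77.3 = 3527, so |v_y| = 59.39 m/s.
Impact speed = √(v_x² + v_y²) = √(5193 + 3527) = 93.4 m/s.

93.4 m/s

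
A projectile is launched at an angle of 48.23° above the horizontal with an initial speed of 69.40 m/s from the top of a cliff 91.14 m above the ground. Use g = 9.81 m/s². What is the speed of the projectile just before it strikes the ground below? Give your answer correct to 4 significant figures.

v_x = 69.40 cos 48.23° = 46.230 m/s is unchanged throughout.
For the vertical component, v_y² = v_y0² + 2 g h = (51.760)² + 2×9.81×91.14 = 4467.3, so |v_y| = 66.838 m/s.
Impact speed = √(v_x² + v_y²) = √(2137.2 + 4467.3) = 81.27 m/s.

81.27 m/s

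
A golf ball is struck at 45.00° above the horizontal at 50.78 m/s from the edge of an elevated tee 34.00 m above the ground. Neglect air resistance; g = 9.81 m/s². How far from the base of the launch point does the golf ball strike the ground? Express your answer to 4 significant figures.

293.3 m

Components: v_x = 50.78 cos 45.00° = 35.907 m/s, v_y = 50.78 sin 45.00° = 35.907 m/s.
Vertical: 0 = 34.00 + 35.907 t − ½(9.81) t² ⇒ 4.905 t² − 35.907 t − 34.00 = 0.
t = [35.907 + √(1289.3 + 667.08)] / 9.810 = 8.1690 s.
Horizontal: R = v_x · t = 35.907 × 8.1690 = 293.3 m.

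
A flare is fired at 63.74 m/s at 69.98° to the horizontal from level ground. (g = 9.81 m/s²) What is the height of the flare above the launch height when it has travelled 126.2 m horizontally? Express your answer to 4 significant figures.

182.3 m

v_x = 63.74 cos 69.98° = 21.821 m/s, v_y0 = 63.74 sin 69.98° = 59.888 m/s.
Time to reach x = 126.2 m: t = x / v_x = 126.2 / 21.821 = 5.7834 s.
y = v_y0 t − ½ g t² = 59.888×5.7834 − 4.905×5.7834² = 182.3 m.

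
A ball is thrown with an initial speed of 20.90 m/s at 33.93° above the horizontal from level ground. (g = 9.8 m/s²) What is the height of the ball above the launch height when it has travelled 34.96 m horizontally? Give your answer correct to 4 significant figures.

3.604 m

v_x = 20.90 cos 33.93° = 17.341 m/s, v_y0 = 20.90 sin 33.93° = 11.666 m/s.
Time to reach x = 34.96 m: t = x / v_x = 34.96 / 17.341 = 2.0160 s.
y = v_y0 t − ½ g t² = 11.666×2.0160 − 4.900×2.0160² = 3.604 m.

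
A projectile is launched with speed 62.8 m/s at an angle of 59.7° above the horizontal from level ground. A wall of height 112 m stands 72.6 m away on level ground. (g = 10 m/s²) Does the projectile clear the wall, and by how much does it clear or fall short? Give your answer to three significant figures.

v_x = 62.8 cos 59.7° = 31.68 m/s; v_y0 = 62.8 sin 59.7° = 54.22 m/s.
Time to reach the wall: t = 72.6 / 31.68 = 2.292 s.
Height at that point: y = 54.22×2.292 − 5.000×2.292² = 98.01 m.
That is 112 − 98.01 = 14.0 m below the top of the wall, so the projectile does not clear it.

No — it falls 14.0 m short of clearing the wall.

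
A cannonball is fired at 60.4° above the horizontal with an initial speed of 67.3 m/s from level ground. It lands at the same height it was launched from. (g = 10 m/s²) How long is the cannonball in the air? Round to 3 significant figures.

Vertical component: v_y = 67.3 sin 60.4° = 58.52 m/s.
For a projectile landing at launch height, time of flight is t = 2 v_y / g = 2 × 58.52 / 10 = 11.7 s.

11.7 s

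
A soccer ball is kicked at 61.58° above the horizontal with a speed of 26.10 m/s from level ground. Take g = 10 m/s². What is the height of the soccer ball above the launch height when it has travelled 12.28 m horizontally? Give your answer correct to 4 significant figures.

v_x = 26.10 cos 61.58° = 12.422 m/s, v_y0 = 26.10 sin 61.58° = 22.954 m/s.
Time to reach x = 12.28 m: t = x / v_x = 12.28 / 12.422 = 0.98857 s.
y = v_y0 t − ½ g t² = 22.954×0.98857 − 5.000×0.98857² = 17.81 m.

17.81 m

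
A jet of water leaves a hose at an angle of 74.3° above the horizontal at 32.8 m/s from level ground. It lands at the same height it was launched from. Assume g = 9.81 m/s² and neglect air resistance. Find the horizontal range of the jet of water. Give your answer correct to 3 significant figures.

Components: v_x = 32.8 cos 74.3° = 8.876 m/s, v_y = 32.8 sin 74.3° = 31.58 m/s.
Time of flight (same landing height): t = 2 v_y / g = 2 × 31.58 / 9.81 = 6.438 s.
Range: R = v_x · t = 8.876 × 6.438 = 57.1 m.

57.1 m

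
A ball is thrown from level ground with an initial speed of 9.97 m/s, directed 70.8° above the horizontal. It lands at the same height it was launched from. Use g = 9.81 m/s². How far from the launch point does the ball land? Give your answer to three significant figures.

Components: v_x = 9.97 cos 70.8° = 3.279 m/s, v_y = 9.97 sin 70.8° = 9.415 m/s.
Time of flight (same landing height): t = 2 v_y / g = 2 × 9.415 / 9.81 = 1.919 s.
Range: R = v_x · t = 3.279 × 1.919 = 6.29 m.

6.29 m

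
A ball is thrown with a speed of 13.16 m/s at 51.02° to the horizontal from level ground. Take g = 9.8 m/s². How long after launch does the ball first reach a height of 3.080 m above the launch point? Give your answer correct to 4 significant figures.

v_y0 = 13.16 sin 51.02° = 10.230 m/s.
Set y = v_y0 t − ½ g t² = 3.080: 4.900 t² − 10.230 t + 3.080 = 0.
t = [10.230 ± √(104.65 − 60.368)] / 9.8 = (10.230 ± 6.6545) / 9.8, giving t = 0.3648 s or t = 1.723 s.
The ball is on the way up at the first time, so t = 0.3648 s.

0.3648 s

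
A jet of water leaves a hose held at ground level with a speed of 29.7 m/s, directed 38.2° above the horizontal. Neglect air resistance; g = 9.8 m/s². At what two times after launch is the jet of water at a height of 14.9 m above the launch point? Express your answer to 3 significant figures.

v_y0 = 29.7 sin 38.2° = 18.37 m/s.
Set y = v_y0 t − ½ g t² = 14.9: 4.900 t² − 18.37 t + 14.9 = 0.
t = [18.37 ± √(337.5 − 292.0)] / 9.8 = (18.37 ± 6.745) / 9.8, giving t = 1.19 s or t = 2.56 s.
So the jet of water is at 14.9 m at t = 1.19 s (rising) and t = 2.56 s (falling).

1.19 s and 2.56 s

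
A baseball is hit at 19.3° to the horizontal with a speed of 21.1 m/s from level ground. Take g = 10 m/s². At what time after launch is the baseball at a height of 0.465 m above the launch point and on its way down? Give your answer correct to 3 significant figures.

v_y0 = 21.1 sin 19.3° = 6.974 m/s.
Set y = v_y0 t − ½ g t² = 0.465: 5.000 t² − 6.974 t + 0.465 = 0.
t = [6.974 ± √(48.64 − 9.300)] / 10 = (6.974 ± 6.272) / 10, giving t = 0.0702 s or t = 1.32 s.
On the way down corresponds to the larger root: t = 1.32 s.

1.32 s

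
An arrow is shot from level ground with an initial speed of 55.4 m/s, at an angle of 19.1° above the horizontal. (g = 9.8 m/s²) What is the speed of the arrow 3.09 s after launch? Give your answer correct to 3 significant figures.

v_x = 55.4 cos 19.1° = 52.35 m/s (constant).
v_y(t) = 55.4 sin 19.1° − g t = 18.13 − 9.8 × 3.09 = -12.15 m/s.
Speed = √(v_x² + v_y²) = √(2741 + 147.6) = 53.7 m/s.

53.7 m/s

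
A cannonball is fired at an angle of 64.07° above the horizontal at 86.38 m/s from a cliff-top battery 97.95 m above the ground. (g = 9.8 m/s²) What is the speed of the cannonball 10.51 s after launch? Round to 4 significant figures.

45.47 m/s

v_x = 86.38 cos 64.07° = 37.772 m/s (constant).
v_y(t) = 86.38 sin 64.07° − g t = 77.684 − 9.8 × 10.51 = -25.314 m/s.
Speed = √(v_x² + v_y²) = √(1426.7 + 640.80) = 45.47 m/s.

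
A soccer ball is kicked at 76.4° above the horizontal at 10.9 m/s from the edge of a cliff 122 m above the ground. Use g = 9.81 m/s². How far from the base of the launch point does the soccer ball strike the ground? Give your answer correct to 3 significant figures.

15.8 m

Components: v_x = 10.9 cos 76.4° = 2.563 m/s, v_y = 10.9 sin 76.4° = 10.59 m/s.
Vertical: 0 = 122 + 10.59 t − ½(9.81) t² ⇒ 4.905 t² − 10.59 t − 122 = 0.
t = [10.59 + √(112.1 + 2394)] / 9.810 = 6.183 s.
Horizontal: R = v_x · t = 2.563 × 6.183 = 15.8 m.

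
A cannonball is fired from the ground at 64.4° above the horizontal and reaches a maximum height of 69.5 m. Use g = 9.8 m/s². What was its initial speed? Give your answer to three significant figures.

At maximum height v_y = 0, so (v₀ sin θ)² = 2 g H.
v₀ sin 64.4° = √(2 × 9.8 × 69.5) = 36.91 m/s.
v₀ = 36.91 / sin 64.4° = 36.91 / 0.9018 = 40.9 m/s.

40.9 m/s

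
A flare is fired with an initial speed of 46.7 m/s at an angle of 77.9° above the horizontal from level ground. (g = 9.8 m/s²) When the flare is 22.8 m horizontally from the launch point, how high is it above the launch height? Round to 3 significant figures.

v_x = 46.7 cos 77.9° = 9.789 m/s, v_y0 = 46.7 sin 77.9° = 45.66 m/s.
Time to reach x = 22.8 m: t = x / v_x = 22.8 / 9.789 = 2.329 s.
y = v_y0 t − ½ g t² = 45.66×2.329 − 4.900×2.329² = 79.8 m.

79.8 m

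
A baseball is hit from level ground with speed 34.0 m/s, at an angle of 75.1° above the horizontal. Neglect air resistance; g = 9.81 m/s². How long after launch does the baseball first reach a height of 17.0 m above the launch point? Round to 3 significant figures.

0.565 s

v_y0 = 34.0 sin 75.1° = 32.86 m/s.
Set y = v_y0 t − ½ g t² = 17.0: 4.905 t² − 32.86 t + 17.0 = 0.
t = [32.86 ± √(1080 − 333.5)] / 9.81 = (32.86 ± 27.32) / 9.81, giving t = 0.565 s or t = 6.13 s.
The baseball is on the way up at the first time, so t = 0.565 s.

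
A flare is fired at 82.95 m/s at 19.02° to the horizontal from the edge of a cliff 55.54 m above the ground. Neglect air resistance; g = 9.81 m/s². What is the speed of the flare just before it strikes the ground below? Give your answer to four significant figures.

89.28 m/s

v_x = 82.95 cos 19.02° = 78.421 m/s is unchanged throughout.
For the vertical component, v_y² = v_y0² + 2 g h = (27.033)² + 2×9.81×55.54 = 1820.5, so |v_y| = 42.667 m/s.
Impact speed = √(v_x² + v_y²) = √(6149.9 + 1820.5) = 89.28 m/s.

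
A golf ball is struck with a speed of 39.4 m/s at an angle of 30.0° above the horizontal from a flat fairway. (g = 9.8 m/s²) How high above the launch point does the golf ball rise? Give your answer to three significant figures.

Vertical component of launch velocity: v_y = 39.4 sin 30.0° = 19.70 m/s.
At the highest point the vertical velocity is zero, so v_y² = 2 g h_max.
h_max = (19.70)² / (2 × 9.8) = 388.1 / 19.60 = 19.8 m.

19.8 m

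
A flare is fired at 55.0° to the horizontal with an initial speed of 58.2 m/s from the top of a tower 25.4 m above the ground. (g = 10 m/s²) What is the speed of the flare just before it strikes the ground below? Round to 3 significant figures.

62.4 m/s

v_x = 58.2 cos 55.0° = 33.38 m/s is unchanged throughout.
For the vertical component, v_y² = v_y0² + 2 g h = (47.67)² + 2×10×25.4 = 2780, so |v_y| = 52.73 m/s.
Impact speed = √(v_x² + v_y²) = √(1114 + 2780) = 62.4 m/s.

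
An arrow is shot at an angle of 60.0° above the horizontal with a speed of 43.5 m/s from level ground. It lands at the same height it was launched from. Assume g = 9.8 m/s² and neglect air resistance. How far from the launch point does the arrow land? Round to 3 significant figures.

For level ground, R = v₀² sin(2θ) / g.
sin(2 × 60.0°) = sin 120.0° = 0.8660.
R = (43.5)² × 0.8660 / 9.8 = 167 m.

167 m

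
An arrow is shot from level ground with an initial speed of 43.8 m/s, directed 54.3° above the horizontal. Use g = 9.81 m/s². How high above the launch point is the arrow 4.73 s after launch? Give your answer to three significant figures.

58.5 m

v_y0 = 43.8 sin 54.3° = 35.57 m/s.
y(t) = v_y0 t − ½ g t² = 35.57×4.73 − 4.905×4.73² = 58.5 m.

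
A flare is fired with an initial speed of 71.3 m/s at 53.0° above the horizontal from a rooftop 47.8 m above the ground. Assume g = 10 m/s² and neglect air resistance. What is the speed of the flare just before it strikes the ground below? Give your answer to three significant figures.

v_x = 71.3 cos 53.0° = 42.91 m/s is unchanged throughout.
For the vertical component, v_y² = v_y0² + 2 g h = (56.94)² + 2×10×47.8 = 4198, so |v_y| = 64.79 m/s.
Impact speed = √(v_x² + v_y²) = √(1841 + 4198) = 77.7 m/s.

77.7 m/s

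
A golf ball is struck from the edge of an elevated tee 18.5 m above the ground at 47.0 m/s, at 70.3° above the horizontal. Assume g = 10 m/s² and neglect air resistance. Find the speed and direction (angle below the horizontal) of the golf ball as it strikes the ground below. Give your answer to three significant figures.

v_x = 47.0 cos 70.3° = 15.84 m/s (constant).
|v_y| at impact = √((44.25)² + 2×10×18.5) = 48.25 m/s.
Speed = √(15.84² + 48.25²) = 50.8 m/s; angle = arctan(48.25/15.84) = 71.8° below horizontal.

50.8 m/s at 71.8° below the horizontal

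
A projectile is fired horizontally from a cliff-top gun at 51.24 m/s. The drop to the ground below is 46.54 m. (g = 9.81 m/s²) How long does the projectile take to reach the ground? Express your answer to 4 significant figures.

The horizontal speed doesn't affect the fall. With v_y0 = 0, h = ½ g t².
t = √(2 × 46.54 / 9.81) = √9.4883 = 3.080 s.

3.080 s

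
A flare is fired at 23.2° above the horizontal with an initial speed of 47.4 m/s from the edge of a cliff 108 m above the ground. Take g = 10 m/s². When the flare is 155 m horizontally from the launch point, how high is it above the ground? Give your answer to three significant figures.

v_x = 47.4 cos 23.2° = 43.57 m/s, v_y0 = 47.4 sin 23.2° = 18.67 m/s.
Time to reach x = 155 m: t = x / v_x = 155 / 43.57 = 3.557 s.
y = 108 + v_y0 t − ½ g t² = 108 + 18.67×3.557 − 5.000×3.557² = 111 m.

111 m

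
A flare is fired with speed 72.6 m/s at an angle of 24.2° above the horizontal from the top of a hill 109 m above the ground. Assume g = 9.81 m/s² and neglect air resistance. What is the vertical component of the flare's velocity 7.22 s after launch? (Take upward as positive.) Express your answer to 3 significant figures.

Initial vertical component: v_y0 = 72.6 sin 24.2° = 29.76 m/s.
v_y(t) = v_y0 − g t = 29.76 − 9.81 × 7.22 = -41.1 m/s.

-41.1 m/s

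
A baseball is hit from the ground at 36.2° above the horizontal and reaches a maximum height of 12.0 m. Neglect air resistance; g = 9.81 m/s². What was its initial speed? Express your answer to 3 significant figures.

At maximum height v_y = 0, so (v₀ sin θ)² = 2 g H.
v₀ sin 36.2° = √(2 × 9.81 × 12.0) = 15.34 m/s.
v₀ = 15.34 / sin 36.2° = 15.34 / 0.5906 = 26.0 m/s.

26.0 m/s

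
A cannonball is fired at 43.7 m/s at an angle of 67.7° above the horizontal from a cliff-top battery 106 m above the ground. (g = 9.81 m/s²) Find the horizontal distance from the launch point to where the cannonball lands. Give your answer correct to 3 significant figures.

Components: v_x = 43.7 cos 67.7° = 16.58 m/s, v_y = 43.7 sin 67.7° = 40.43 m/s.
Vertical: 0 = 106 + 40.43 t − ½(9.81) t² ⇒ 4.905 t² − 40.43 t − 106 = 0.
t = [40.43 + √(1635 + 2080)] / 9.810 = 10.33 s.
Horizontal: R = v_x · t = 16.58 × 10.33 = 171 m.

171 m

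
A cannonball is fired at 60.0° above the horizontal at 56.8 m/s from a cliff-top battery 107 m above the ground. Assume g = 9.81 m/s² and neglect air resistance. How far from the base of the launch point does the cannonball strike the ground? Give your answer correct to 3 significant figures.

337 m

Components: v_x = 56.8 cos 60.0° = 28.40 m/s, v_y = 56.8 sin 60.0° = 49.19 m/s.
Vertical: 0 = 107 + 49.19 t − ½(9.81) t² ⇒ 4.905 t² − 49.19 t − 107 = 0.
t = [49.19 + √(2420 + 2099)] / 9.810 = 11.87 s.
Horizontal: R = v_x · t = 28.40 × 11.87 = 337 m.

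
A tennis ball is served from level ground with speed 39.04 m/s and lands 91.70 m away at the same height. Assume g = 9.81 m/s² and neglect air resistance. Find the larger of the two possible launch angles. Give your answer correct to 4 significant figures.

71.91°

Level-ground range: R = v₀² sin(2θ)/g ⇒ sin 2θ = R g / v₀² = 91.70×9.81/39.04² = 0.5902.
2θ = arcsin(0.5902) = 36.171° or 180° − 36.171° = 143.829°.
So θ = 18.09° or θ = 71.91°.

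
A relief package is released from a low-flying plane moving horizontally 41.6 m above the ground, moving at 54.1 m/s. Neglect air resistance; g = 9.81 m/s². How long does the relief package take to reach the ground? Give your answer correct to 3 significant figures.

The horizontal speed doesn't affect the fall. With v_y0 = 0, h = ½ g t².
t = √(2 × 41.6 / 9.81) = √8.481 = 2.91 s.

2.91 s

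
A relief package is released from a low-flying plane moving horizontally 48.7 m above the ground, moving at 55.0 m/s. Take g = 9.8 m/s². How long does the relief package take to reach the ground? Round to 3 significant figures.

3.15 s

The horizontal speed doesn't affect the fall. With v_y0 = 0, h = ½ g t².
t = √(2 × 48.7 / 9.8) = √9.939 = 3.15 s.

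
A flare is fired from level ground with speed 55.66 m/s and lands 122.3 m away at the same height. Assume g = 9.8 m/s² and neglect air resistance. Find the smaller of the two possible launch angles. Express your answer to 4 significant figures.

Level-ground range: R = v₀² sin(2θ)/g ⇒ sin 2θ = R g / v₀² = 122.3×9.8/55.66² = 0.3869.
2θ = arcsin(0.3869) = 22.762° or 180° − 22.762° = 157.238°.
So θ = 11.38° or θ = 78.62°.

11.38°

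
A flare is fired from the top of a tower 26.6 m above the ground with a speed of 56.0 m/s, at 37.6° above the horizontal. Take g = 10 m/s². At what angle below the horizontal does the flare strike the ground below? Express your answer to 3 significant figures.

42.9°

v_x = 56.0 cos 37.6° = 44.37 m/s.
At impact |v_y| = √(v_y0² + 2 g h) = √(34.17² + 2×10×26.6) = 41.23 m/s.
Angle below horizontal = arctan(|v_y| / v_x) = arctan(41.23 / 44.37) = 42.9°.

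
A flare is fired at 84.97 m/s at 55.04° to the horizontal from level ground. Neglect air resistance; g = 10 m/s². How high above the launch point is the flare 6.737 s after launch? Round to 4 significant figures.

v_y0 = 84.97 sin 55.04° = 69.637 m/s.
y(t) = v_y0 t − ½ g t² = 69.637×6.737 − 5.000×6.737² = 242.2 m.

242.2 m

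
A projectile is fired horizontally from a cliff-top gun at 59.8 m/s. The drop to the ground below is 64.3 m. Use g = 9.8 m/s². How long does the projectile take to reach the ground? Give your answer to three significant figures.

The horizontal speed doesn't affect the fall. With v_y0 = 0, h = ½ g t².
t = √(2 × 64.3 / 9.8) = √13.12 = 3.62 s.

3.62 s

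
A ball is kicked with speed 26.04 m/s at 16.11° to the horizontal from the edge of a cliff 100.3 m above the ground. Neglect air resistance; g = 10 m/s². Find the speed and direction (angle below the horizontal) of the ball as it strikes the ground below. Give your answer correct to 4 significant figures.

51.81 m/s at 61.13° below the horizontal

v_x = 26.04 cos 16.11° = 25.017 m/s (constant).
|v_y| at impact = √((7.2256)² + 2×10×100.3) = 45.367 m/s.
Speed = √(25.017² + 45.367²) = 51.81 m/s; angle = arctan(45.367/25.017) = 61.13° below horizontal.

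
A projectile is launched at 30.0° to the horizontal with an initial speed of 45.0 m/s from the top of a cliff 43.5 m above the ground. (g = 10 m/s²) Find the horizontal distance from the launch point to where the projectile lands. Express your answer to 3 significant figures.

232 m

Components: v_x = 45.0 cos 30.0° = 38.97 m/s, v_y = 45.0 sin 30.0° = 22.50 m/s.
Vertical: 0 = 43.5 + 22.50 t − ½(10) t² ⇒ 5.000 t² − 22.50 t − 43.5 = 0.
t = [22.50 + √(506.2 + 870.0)] / 10.00 = 5.960 s.
Horizontal: R = v_x · t = 38.97 × 5.960 = 232 m.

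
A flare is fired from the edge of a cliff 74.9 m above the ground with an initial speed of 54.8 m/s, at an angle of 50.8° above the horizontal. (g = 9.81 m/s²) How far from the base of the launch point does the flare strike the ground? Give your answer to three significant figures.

352 m

Components: v_x = 54.8 cos 50.8° = 34.64 m/s, v_y = 54.8 sin 50.8° = 42.47 m/s.
Vertical: 0 = 74.9 + 42.47 t − ½(9.81) t² ⇒ 4.905 t² − 42.47 t − 74.9 = 0.
t = [42.47 + √(1804 + 1470)] / 9.810 = 10.16 s.
Horizontal: R = v_x · t = 34.64 × 10.16 = 352 m.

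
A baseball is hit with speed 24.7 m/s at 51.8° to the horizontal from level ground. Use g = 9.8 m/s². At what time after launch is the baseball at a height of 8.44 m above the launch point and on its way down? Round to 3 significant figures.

3.46 s

v_y0 = 24.7 sin 51.8° = 19.41 m/s.
Set y = v_y0 t − ½ g t² = 8.44: 4.900 t² − 19.41 t + 8.44 = 0.
t = [19.41 ± √(376.7 − 165.4)] / 9.8 = (19.41 ± 14.54) / 9.8, giving t = 0.497 s or t = 3.46 s.
On the way down corresponds to the larger root: t = 3.46 s.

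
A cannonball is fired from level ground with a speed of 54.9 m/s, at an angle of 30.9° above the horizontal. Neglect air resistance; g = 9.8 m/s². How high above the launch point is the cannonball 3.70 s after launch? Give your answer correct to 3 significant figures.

37.2 m

v_y0 = 54.9 sin 30.9° = 28.19 m/s.
y(t) = v_y0 t − ½ g t² = 28.19×3.70 − 4.900×3.70² = 37.2 m.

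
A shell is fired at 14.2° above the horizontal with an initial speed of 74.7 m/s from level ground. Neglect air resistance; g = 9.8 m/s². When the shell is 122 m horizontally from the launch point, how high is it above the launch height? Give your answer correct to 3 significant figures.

v_x = 74.7 cos 14.2° = 72.42 m/s, v_y0 = 74.7 sin 14.2° = 18.32 m/s.
Time to reach x = 122 m: t = x / v_x = 122 / 72.42 = 1.685 s.
y = v_y0 t − ½ g t² = 18.32×1.685 − 4.900×1.685² = 17.0 m.

17.0 m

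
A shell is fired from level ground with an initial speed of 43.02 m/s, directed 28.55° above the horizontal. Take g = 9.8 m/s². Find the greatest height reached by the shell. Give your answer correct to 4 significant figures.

21.57 m

Vertical component of launch velocity: v_y = 43.02 sin 28.55° = 20.560 m/s.
At the highest point the vertical velocity is zero, so v_y² = 2 g h_max.
h_max = (20.560)² / (2 × 9.8) = 422.71 / 19.60 = 21.57 m.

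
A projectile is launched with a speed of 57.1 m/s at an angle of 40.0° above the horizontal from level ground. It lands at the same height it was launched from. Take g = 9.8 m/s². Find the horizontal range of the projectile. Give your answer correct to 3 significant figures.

Components: v_x = 57.1 cos 40.0° = 43.74 m/s, v_y = 57.1 sin 40.0° = 36.70 m/s.
Time of flight (same landing height): t = 2 v_y / g = 2 × 36.70 / 9.8 = 7.490 s.
Range: R = v_x · t = 43.74 × 7.490 = 328 m.

328 m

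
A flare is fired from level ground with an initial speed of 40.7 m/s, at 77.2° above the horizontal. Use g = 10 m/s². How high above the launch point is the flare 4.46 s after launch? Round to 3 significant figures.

77.6 m

v_y0 = 40.7 sin 77.2° = 39.69 m/s.
y(t) = v_y0 t − ½ g t² = 39.69×4.46 − 5.000×4.46² = 77.6 m.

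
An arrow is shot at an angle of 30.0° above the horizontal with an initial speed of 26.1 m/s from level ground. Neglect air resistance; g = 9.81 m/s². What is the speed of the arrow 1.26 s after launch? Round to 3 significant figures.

22.6 m/s

v_x = 26.1 cos 30.0° = 22.60 m/s (constant).
v_y(t) = 26.1 sin 30.0° − g t = 13.05 − 9.81 × 1.26 = 0.6894 m/s.
Speed = √(v_x² + v_y²) = √(510.8 + 0.4753) = 22.6 m/s.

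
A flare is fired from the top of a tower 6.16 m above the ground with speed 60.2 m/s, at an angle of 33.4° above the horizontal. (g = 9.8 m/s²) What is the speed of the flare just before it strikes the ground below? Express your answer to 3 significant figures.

61.2 m/s

v_x = 60.2 cos 33.4° = 50.26 m/s is unchanged throughout.
For the vertical component, v_y² = v_y0² + 2 g h = (33.14)² + 2×9.8×6.16 = 1219, so |v_y| = 34.91 m/s.
Impact speed = √(v_x² + v_y²) = √(2526 + 1219) = 61.2 m/s.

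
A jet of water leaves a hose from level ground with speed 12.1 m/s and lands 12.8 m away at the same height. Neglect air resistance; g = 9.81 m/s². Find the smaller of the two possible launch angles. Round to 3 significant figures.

29.5°

Level-ground range: R = v₀² sin(2θ)/g ⇒ sin 2θ = R g / v₀² = 12.8×9.81/12.1² = 0.8576.
2θ = arcsin(0.8576) = 59.05° or 180° − 59.05° = 120.95°.
So θ = 29.5° or θ = 60.5°.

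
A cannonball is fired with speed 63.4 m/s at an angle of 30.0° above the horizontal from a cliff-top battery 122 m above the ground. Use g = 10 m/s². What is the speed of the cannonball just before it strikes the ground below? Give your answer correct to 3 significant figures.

80.4 m/s

v_x = 63.4 cos 30.0° = 54.91 m/s is unchanged throughout.
For the vertical component, v_y² = v_y0² + 2 g h = (31.70)² + 2×10×122 = 3445, so |v_y| = 58.69 m/s.
Impact speed = √(v_x² + v_y²) = √(3015 + 3445) = 80.4 m/s.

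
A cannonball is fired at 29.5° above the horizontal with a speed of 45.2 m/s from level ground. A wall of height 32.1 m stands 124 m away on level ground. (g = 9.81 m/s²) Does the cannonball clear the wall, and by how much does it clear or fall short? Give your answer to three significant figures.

No — it falls 10.7 m short of clearing the wall.

v_x = 45.2 cos 29.5° = 39.34 m/s; v_y0 = 45.2 sin 29.5° = 22.26 m/s.
Time to reach the wall: t = 124 / 39.34 = 3.152 s.
Height at that point: y = 22.26×3.152 − 4.905×3.152² = 21.43 m.
That is 32.1 − 21.43 = 10.7 m below the top of the wall, so the cannonball does not clear it.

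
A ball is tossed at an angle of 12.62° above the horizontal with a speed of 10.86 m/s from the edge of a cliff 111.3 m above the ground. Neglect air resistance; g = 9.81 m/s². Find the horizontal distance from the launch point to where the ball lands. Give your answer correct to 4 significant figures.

Components: v_x = 10.86 cos 12.62° = 10.598 m/s, v_y = 10.86 sin 12.62° = 2.3727 m/s.
Vertical: 0 = 111.3 + 2.3727 t − ½(9.81) t² ⇒ 4.905 t² − 2.3727 t − 111.3 = 0.
t = [2.3727 + √(5.6297 + 2183.7)] / 9.810 = 5.0115 s.
Horizontal: R = v_x · t = 10.598 × 5.0115 = 53.11 m.

53.11 m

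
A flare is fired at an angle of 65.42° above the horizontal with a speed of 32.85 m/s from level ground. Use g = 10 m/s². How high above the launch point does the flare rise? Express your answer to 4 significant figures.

44.62 m

Vertical component of launch velocity: v_y = 32.85 sin 65.42° = 29.873 m/s.
At the highest point the vertical velocity is zero, so v_y² = 2 g h_max.
h_max = (29.873)² / (2 × 10) = 892.40 / 20.00 = 44.62 m.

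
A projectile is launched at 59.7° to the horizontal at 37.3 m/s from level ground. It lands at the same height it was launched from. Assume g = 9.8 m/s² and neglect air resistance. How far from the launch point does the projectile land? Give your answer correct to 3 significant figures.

For level ground, R = v₀² sin(2θ) / g.
sin(2 × 59.7°) = sin 119.4° = 0.8712.
R = (37.3)² × 0.8712 / 9.8 = 124 m.

124 m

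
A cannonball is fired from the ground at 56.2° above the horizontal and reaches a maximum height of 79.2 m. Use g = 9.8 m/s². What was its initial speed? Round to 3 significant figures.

47.4 m/s

At maximum height v_y = 0, so (v₀ sin θ)² = 2 g H.
v₀ sin 56.2° = √(2 × 9.8 × 79.2) = 39.40 m/s.
v₀ = 39.40 / sin 56.2° = 39.40 / 0.8310 = 47.4 m/s.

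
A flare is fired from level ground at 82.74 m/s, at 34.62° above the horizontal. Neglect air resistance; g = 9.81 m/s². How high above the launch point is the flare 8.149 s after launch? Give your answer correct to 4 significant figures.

57.34 m

v_y0 = 82.74 sin 34.62° = 47.007 m/s.
y(t) = v_y0 t − ½ g t² = 47.007×8.149 − 4.905×8.149² = 57.34 m.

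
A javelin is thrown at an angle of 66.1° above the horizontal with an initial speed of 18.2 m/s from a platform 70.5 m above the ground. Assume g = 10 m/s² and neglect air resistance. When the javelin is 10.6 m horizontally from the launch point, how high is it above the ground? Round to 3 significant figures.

v_x = 18.2 cos 66.1° = 7.374 m/s, v_y0 = 18.2 sin 66.1° = 16.64 m/s.
Time to reach x = 10.6 m: t = x / v_x = 10.6 / 7.374 = 1.437 s.
y = 70.5 + v_y0 t − ½ g t² = 70.5 + 16.64×1.437 − 5.000×1.437² = 84.1 m.

84.1 m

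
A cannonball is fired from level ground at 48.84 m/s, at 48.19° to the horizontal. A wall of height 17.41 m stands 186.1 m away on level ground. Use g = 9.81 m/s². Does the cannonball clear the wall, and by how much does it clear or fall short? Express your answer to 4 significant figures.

v_x = 48.84 cos 48.19° = 32.560 m/s; v_y0 = 48.84 sin 48.19° = 36.403 m/s.
Time to reach the wall: t = 186.1 / 32.560 = 5.7156 s.
Height at that point: y = 36.403×5.7156 − 4.905×5.7156² = 47.828 m.
That is 47.828 − 17.41 = 30.42 m above the top of the wall, so the cannonball clears it.

Yes — it clears the wall by 30.42 m.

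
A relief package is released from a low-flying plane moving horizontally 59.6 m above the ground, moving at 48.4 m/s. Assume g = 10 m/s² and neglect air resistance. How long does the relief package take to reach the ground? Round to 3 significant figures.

The horizontal speed doesn't affect the fall. With v_y0 = 0, h = ½ g t².
t = √(2 × 59.6 / 10) = √11.92 = 3.45 s.

3.45 s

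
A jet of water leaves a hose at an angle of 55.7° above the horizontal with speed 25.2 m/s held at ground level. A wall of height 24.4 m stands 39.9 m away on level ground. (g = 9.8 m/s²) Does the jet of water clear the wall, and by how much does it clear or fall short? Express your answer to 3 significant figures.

No — it falls 4.59 m short of clearing the wall.

v_x = 25.2 cos 55.7° = 14.20 m/s; v_y0 = 25.2 sin 55.7° = 20.82 m/s.
Time to reach the wall: t = 39.9 / 14.20 = 2.810 s.
Height at that point: y = 20.82×2.810 − 4.900×2.810² = 19.81 m.
That is 24.4 − 19.81 = 4.59 m below the top of the wall, so the jet of water does not clear it.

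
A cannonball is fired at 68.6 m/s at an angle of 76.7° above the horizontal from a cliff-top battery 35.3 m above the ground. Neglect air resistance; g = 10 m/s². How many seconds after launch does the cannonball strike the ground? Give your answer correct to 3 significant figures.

Vertical component: v_y = 68.6 sin 76.7° = 66.76 m/s.
Taking up as positive with launch at y = 35.3 m, landing at y = 0: 0 = 35.3 + 66.76 t − ½(10) t².
Solving 5.000 t² − 66.76 t − 35.3 = 0 gives t = [66.76 + √(66.76² + 4·5.000·35.3)] / 10.00 = 13.9 s.

13.9 s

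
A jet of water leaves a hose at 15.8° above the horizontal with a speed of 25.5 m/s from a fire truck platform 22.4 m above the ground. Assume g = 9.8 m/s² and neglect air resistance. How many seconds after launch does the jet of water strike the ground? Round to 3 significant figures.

Vertical component: v_y = 25.5 sin 15.8° = 6.943 m/s.
Taking up as positive with launch at y = 22.4 m, landing at y = 0: 0 = 22.4 + 6.943 t − ½(9.8) t².
Solving 4.900 t² − 6.943 t − 22.4 = 0 gives t = [6.943 + √(6.943² + 4·4.900·22.4)] / 9.800 = 2.96 s.

2.96 s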